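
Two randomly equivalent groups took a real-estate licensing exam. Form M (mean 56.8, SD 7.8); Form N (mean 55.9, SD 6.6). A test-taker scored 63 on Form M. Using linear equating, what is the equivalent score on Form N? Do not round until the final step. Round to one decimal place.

61.1

Linear equating: y = (SD_Y/SD_X)(x − M_X) + M_Y
y = (6.6/7.8)(63 − 56.8) + 55.9
y = 0.846154 × 6.2 + 55.9 = 5.2462 + 55.9 = 61.1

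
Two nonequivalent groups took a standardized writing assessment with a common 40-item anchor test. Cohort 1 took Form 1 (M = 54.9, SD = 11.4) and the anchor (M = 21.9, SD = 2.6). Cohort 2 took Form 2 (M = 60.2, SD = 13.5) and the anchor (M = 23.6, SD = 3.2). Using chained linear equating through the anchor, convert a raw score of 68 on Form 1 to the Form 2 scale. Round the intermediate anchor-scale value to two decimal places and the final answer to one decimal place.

Form 1 → anchor (Cohort 1): v = (2.6/11.4)(68 − 54.9) + 21.9 = 24.89
anchor → Form 2 (Cohort 2): y = (13.5/3.2)(24.89 − 23.6) + 60.2 = 65.6

65.6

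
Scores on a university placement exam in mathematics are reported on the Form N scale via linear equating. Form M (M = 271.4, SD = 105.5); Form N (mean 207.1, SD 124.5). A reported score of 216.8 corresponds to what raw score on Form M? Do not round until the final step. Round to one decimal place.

Invert y = (SD_Y/SD_X)(x − M_X) + M_Y:
x = (SD_X/SD_Y)(y − M_Y) + M_X = (105.5/124.5)(216.8 − 207.1) + 271.4
x = 0.847390 × 9.700 + 271.4 = 279.6

279.6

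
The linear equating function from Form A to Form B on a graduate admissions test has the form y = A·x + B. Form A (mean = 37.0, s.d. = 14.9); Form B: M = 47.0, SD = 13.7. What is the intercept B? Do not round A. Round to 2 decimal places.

12.98

A = SD_Y / SD_X = 13.7 / 14.9 = 0.919463
B = M_Y − A·M_X = 47.0 − 0.919463 × 37.0 = 12.98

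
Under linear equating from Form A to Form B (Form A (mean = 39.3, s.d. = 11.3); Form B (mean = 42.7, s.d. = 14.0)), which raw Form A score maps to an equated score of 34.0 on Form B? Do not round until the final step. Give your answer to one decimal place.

32.3

Invert y = (SD_Y/SD_X)(x − M_X) + M_Y:
x = (SD_X/SD_Y)(y − M_Y) + M_X = (11.3/14.0)(34.0 − 42.7) + 39.3
x = 0.807143 × -8.700 + 39.3 = 32.3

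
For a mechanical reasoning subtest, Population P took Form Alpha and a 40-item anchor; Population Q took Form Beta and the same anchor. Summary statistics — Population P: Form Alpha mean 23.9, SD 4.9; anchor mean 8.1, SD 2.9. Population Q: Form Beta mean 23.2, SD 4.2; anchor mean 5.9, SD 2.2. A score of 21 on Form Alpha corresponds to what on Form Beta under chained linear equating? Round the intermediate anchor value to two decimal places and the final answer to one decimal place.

Form Alpha → anchor (Population P): v = (2.9/4.9)(21 − 23.9) + 8.1 = 6.38
anchor → Form Beta (Population Q): y = (4.2/2.2)(6.38 − 5.9) + 23.2 = 24.1

24.1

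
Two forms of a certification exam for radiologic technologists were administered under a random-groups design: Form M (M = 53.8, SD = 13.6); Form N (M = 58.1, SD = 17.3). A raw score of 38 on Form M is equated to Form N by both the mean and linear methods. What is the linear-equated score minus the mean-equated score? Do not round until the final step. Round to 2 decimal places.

-4.30

Mean-equated: 38 + (58.1 − 53.8) = 42.30
Linear-equated: (17.3/13.6)(38 − 53.8) + 58.1 = 38.001
Difference = 38.001 − 42.30 = -4.30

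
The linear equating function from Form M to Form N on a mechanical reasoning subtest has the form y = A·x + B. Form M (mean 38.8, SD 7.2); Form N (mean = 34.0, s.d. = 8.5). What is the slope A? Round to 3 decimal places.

A = SD_Y / SD_X = 8.5 / 7.2 = 1.181

1.181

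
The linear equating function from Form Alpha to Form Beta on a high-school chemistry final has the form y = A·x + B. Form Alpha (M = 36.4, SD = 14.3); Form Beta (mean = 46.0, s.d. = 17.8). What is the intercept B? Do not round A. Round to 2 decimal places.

A = SD_Y / SD_X = 17.8 / 14.3 = 1.244755
B = M_Y − A·M_X = 46.0 − 1.244755 × 36.4 = 0.69

0.69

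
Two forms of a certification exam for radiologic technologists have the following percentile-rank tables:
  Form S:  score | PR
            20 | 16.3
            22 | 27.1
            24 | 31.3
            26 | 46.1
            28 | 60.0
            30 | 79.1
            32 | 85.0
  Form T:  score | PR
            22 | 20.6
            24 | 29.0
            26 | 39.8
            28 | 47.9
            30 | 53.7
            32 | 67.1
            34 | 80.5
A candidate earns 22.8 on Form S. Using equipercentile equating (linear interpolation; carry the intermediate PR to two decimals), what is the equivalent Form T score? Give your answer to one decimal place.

PR of 22.8 on Form S: 27.1 + (22.8 − 22)/(24 − 22) × (31.3 − 27.1) = 28.78
On Form T, PR 28.78 falls between score 22 (PR 20.6) and 24 (PR 29.0).
Interpolate: 22 + (28.78 − 20.6)/(29.0 − 20.6) × (24 − 22) = 23.9

23.9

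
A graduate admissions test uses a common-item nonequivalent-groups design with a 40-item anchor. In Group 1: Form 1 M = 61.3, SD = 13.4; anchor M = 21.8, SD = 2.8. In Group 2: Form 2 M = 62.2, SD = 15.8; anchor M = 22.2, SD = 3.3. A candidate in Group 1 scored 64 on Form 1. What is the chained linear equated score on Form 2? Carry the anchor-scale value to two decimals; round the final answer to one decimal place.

Form 1 → anchor (Group 1): v = (2.8/13.4)(64 − 61.3) + 21.8 = 22.36
anchor → Form 2 (Group 2): y = (15.8/3.3)(22.36 − 22.2) + 62.2 = 63.0

63.0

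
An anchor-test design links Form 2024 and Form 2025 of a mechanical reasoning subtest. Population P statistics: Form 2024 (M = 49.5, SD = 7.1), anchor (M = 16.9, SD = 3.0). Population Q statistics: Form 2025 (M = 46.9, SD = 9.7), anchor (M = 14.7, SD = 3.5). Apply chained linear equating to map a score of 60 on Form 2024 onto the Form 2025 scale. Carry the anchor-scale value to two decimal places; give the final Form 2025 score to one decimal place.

65.3

Form 2024 → anchor (Population P): v = (3.0/7.1)(60 − 49.5) + 16.9 = 21.34
anchor → Form 2025 (Population Q): y = (9.7/3.5)(21.34 − 14.7) + 46.9 = 65.3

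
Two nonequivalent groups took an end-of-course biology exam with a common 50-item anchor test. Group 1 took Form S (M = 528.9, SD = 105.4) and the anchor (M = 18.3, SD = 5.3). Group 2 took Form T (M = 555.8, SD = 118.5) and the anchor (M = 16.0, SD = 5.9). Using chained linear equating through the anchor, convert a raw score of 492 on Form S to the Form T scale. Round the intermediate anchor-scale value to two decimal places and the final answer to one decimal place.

Form S → anchor (Group 1): v = (5.3/105.4)(492 − 528.9) + 18.3 = 16.44
anchor → Form T (Group 2): y = (118.5/5.9)(16.44 − 16.0) + 555.8 = 564.6

564.6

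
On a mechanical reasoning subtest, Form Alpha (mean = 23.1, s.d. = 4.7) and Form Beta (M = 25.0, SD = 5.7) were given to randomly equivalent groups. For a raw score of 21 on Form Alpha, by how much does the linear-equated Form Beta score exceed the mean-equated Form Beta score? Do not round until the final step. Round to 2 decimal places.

Mean-equated: 21 + (25.0 − 23.1) = 22.90
Linear-equated: (5.7/4.7)(21 − 23.1) + 25.0 = 22.453
Difference = 22.453 − 22.90 = -0.45

-0.45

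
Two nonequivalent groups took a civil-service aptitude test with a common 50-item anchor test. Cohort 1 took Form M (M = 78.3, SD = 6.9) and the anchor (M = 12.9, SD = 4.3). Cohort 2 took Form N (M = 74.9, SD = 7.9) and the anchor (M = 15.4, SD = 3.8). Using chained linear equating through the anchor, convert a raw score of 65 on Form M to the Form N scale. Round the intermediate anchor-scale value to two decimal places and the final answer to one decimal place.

52.5

Form M → anchor (Cohort 1): v = (4.3/6.9)(65 − 78.3) + 12.9 = 4.61
anchor → Form N (Cohort 2): y = (7.9/3.8)(4.61 − 15.4) + 74.9 = 52.5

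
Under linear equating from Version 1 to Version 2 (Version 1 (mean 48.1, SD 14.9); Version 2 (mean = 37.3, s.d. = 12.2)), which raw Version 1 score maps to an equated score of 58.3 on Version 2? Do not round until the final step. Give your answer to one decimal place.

73.7

Invert y = (SD_Y/SD_X)(x − M_X) + M_Y:
x = (SD_X/SD_Y)(y − M_Y) + M_X = (14.9/12.2)(58.3 − 37.3) + 48.1
x = 1.221311 × 21.000 + 48.1 = 73.7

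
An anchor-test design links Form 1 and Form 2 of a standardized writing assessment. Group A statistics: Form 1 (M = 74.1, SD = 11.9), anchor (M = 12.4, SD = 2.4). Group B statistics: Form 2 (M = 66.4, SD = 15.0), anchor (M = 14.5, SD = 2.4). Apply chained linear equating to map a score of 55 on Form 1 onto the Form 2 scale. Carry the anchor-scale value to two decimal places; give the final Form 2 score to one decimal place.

Form 1 → anchor (Group A): v = (2.4/11.9)(55 − 74.1) + 12.4 = 8.55
anchor → Form 2 (Group B): y = (15.0/2.4)(8.55 − 14.5) + 66.4 = 29.2

29.2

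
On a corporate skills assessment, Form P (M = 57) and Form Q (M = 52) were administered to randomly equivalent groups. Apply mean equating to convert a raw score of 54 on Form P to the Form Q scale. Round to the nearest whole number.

49

Mean equating: y = x + (M_Y − M_X) = 54 + (52 − 57) = 49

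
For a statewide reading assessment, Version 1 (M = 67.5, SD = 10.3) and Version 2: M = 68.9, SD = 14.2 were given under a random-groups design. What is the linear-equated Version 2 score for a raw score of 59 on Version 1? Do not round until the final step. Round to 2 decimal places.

57.18

Linear equating: y = (SD_Y/SD_X)(x − M_X) + M_Y
y = (14.2/10.3)(59 − 67.5) + 68.9
y = 1.378641 × -8.5 + 68.9 = -11.7184 + 68.9 = 57.18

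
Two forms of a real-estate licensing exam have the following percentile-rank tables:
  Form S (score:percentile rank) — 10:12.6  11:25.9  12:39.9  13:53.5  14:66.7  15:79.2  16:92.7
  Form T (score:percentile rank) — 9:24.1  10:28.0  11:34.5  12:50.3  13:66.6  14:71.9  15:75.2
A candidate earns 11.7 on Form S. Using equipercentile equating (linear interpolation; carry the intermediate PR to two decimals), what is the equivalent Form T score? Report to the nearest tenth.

11.1

PR of 11.7 on Form S: 25.9 + (11.7 − 11)/(12 − 11) × (39.9 − 25.9) = 35.70
On Form T, PR 35.70 falls between score 11 (PR 34.5) and 12 (PR 50.3).
Interpolate: 11 + (35.70 − 34.5)/(50.3 − 34.5) × (12 − 11) = 11.1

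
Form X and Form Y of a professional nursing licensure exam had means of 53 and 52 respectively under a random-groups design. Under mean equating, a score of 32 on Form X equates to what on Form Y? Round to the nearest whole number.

Mean equating: y = x + (M_Y − M_X) = 32 + (52 − 53) = 31

31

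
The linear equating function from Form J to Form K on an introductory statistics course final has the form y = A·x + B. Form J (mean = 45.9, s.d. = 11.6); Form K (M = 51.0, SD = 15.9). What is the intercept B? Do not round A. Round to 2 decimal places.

-11.91

A = SD_Y / SD_X = 15.9 / 11.6 = 1.370690
B = M_Y − A·M_X = 51.0 − 1.370690 × 45.9 = -11.91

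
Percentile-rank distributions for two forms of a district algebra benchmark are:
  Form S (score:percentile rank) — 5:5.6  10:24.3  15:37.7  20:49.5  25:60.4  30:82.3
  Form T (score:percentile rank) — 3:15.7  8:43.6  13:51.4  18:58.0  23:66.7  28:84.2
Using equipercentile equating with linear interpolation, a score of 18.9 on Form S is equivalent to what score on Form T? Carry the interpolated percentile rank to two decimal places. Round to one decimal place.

10.1

PR of 18.9 on Form S: 37.7 + (18.9 − 15)/(20 − 15) × (49.5 − 37.7) = 46.90
On Form T, PR 46.90 falls between score 8 (PR 43.6) and 13 (PR 51.4).
Interpolate: 8 + (46.90 − 43.6)/(51.4 − 43.6) × (13 − 8) = 10.1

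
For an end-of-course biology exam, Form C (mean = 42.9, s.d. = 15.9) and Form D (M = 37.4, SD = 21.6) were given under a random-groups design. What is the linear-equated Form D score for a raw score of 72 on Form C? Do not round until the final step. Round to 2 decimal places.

76.93

Linear equating: y = (SD_Y/SD_X)(x − M_X) + M_Y
y = (21.6/15.9)(72 − 42.9) + 37.4
y = 1.358491 × 29.1 + 37.4 = 39.5321 + 37.4 = 76.93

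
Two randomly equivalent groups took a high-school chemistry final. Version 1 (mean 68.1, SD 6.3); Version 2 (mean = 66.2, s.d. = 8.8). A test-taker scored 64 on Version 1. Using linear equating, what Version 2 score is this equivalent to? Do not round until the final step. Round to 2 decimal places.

60.47

Linear equating: y = (SD_Y/SD_X)(x − M_X) + M_Y
y = (8.8/6.3)(64 − 68.1) + 66.2
y = 1.396825 × -4.1 + 66.2 = -5.7270 + 66.2 = 60.47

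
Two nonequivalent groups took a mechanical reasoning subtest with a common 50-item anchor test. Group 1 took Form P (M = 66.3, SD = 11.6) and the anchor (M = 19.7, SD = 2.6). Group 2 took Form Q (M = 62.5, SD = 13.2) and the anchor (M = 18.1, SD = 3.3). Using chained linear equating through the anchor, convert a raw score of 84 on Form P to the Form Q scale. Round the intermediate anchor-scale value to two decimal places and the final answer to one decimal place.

84.8

Form P → anchor (Group 1): v = (2.6/11.6)(84 − 66.3) + 19.7 = 23.67
anchor → Form Q (Group 2): y = (13.2/3.3)(23.67 − 18.1) + 62.5 = 84.8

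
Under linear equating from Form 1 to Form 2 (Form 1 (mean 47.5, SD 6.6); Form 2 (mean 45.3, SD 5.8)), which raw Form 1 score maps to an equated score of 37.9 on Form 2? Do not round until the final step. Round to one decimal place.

39.1

Invert y = (SD_Y/SD_X)(x − M_X) + M_Y:
x = (SD_X/SD_Y)(y − M_Y) + M_X = (6.6/5.8)(37.9 − 45.3) + 47.5
x = 1.137931 × -7.400 + 47.5 = 39.1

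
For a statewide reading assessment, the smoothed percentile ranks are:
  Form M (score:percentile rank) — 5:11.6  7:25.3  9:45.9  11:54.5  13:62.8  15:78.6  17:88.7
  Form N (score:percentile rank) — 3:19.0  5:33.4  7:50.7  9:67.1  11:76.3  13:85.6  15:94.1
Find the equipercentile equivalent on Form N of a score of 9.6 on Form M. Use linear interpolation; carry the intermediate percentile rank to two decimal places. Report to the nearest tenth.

6.7

PR of 9.6 on Form M: 45.9 + (9.6 − 9)/(11 − 9) × (54.5 − 45.9) = 48.48
On Form N, PR 48.48 falls between score 5 (PR 33.4) and 7 (PR 50.7).
Interpolate: 5 + (48.48 − 33.4)/(50.7 − 33.4) × (7 − 5) = 6.7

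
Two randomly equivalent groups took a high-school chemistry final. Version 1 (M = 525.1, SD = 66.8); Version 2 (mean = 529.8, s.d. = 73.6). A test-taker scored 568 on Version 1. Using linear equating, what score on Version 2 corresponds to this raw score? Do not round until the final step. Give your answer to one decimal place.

Linear equating: y = (SD_Y/SD_X)(x − M_X) + M_Y
y = (73.6/66.8)(568 − 525.1) + 529.8
y = 1.101796 × 42.9 + 529.8 = 47.2671 + 529.8 = 577.1

577.1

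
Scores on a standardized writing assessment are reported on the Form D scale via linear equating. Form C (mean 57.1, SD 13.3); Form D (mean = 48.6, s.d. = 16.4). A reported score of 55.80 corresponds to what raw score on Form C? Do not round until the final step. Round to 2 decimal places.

Invert y = (SD_Y/SD_X)(x − M_X) + M_Y:
x = (SD_X/SD_Y)(y − M_Y) + M_X = (13.3/16.4)(55.80 − 48.6) + 57.1
x = 0.810976 × 7.200 + 57.1 = 62.94

62.94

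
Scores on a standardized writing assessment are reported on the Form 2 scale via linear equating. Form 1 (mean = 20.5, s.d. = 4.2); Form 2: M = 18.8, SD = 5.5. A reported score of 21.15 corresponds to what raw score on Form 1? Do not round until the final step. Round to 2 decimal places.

22.29

Invert y = (SD_Y/SD_X)(x − M_X) + M_Y:
x = (SD_X/SD_Y)(y − M_Y) + M_X = (4.2/5.5)(21.15 − 18.8) + 20.5
x = 0.763636 × 2.350 + 20.5 = 22.29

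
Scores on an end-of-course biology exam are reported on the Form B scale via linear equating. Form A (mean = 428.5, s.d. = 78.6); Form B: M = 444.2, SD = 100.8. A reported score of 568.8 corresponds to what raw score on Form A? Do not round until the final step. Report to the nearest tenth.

525.7

Invert y = (SD_Y/SD_X)(x − M_X) + M_Y:
x = (SD_X/SD_Y)(y − M_Y) + M_X = (78.6/100.8)(568.8 − 444.2) + 428.5
x = 0.779762 × 124.600 + 428.5 = 525.7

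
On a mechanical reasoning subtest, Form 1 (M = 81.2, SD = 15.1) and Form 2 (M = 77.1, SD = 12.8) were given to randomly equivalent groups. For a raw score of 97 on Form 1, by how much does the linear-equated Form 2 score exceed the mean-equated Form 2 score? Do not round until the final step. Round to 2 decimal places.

-2.41

Mean-equated: 97 + (77.1 − 81.2) = 92.90
Linear-equated: (12.8/15.1)(97 − 81.2) + 77.1 = 90.493
Difference = 90.493 − 92.90 = -2.41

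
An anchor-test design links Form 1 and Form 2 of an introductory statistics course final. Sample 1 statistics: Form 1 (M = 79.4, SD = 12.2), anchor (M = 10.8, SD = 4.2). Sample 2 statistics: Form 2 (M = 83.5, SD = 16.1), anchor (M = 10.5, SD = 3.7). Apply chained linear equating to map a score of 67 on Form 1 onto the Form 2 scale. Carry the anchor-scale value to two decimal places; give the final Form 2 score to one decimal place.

Form 1 → anchor (Sample 1): v = (4.2/12.2)(67 − 79.4) + 10.8 = 6.53
anchor → Form 2 (Sample 2): y = (16.1/3.7)(6.53 − 10.5) + 83.5 = 66.2

66.2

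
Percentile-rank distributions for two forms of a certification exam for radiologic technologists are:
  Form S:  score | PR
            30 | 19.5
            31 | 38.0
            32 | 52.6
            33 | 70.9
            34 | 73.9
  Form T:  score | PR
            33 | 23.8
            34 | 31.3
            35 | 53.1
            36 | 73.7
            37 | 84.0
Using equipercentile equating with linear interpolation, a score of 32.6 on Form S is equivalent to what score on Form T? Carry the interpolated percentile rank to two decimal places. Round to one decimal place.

35.5

PR of 32.6 on Form S: 52.6 + (32.6 − 32)/(33 − 32) × (70.9 − 52.6) = 63.58
On Form T, PR 63.58 falls between score 35 (PR 53.1) and 36 (PR 73.7).
Interpolate: 35 + (63.58 − 53.1)/(73.7 − 53.1) × (36 − 35) = 35.5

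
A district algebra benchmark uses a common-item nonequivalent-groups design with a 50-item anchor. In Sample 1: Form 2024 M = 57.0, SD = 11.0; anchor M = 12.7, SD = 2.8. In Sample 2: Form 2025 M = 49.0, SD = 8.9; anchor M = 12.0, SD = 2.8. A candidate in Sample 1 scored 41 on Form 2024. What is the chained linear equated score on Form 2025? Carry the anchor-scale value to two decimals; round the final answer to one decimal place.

38.3

Form 2024 → anchor (Sample 1): v = (2.8/11.0)(41 − 57.0) + 12.7 = 8.63
anchor → Form 2025 (Sample 2): y = (8.9/2.8)(8.63 − 12.0) + 49.0 = 38.3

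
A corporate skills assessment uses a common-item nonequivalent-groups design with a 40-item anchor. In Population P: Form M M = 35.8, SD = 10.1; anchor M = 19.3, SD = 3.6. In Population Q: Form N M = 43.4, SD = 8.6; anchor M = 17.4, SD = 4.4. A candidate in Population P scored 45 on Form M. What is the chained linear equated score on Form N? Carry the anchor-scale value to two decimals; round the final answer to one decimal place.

Form M → anchor (Population P): v = (3.6/10.1)(45 − 35.8) + 19.3 = 22.58
anchor → Form N (Population Q): y = (8.6/4.4)(22.58 − 17.4) + 43.4 = 53.5

53.5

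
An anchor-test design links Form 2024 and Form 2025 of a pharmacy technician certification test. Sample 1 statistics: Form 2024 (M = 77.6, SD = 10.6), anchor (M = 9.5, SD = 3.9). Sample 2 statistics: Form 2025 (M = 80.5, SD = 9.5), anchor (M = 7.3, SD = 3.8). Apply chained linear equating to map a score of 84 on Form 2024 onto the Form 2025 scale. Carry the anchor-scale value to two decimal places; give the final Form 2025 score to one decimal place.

91.9

Form 2024 → anchor (Sample 1): v = (3.9/10.6)(84 − 77.6) + 9.5 = 11.85
anchor → Form 2025 (Sample 2): y = (9.5/3.8)(11.85 − 7.3) + 80.5 = 91.9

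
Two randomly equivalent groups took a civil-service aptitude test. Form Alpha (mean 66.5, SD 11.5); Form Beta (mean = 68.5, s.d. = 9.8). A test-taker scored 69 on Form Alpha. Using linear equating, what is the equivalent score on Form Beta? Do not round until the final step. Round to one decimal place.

Linear equating: y = (SD_Y/SD_X)(x − M_X) + M_Y
y = (9.8/11.5)(69 − 66.5) + 68.5
y = 0.852174 × 2.5 + 68.5 = 2.1304 + 68.5 = 70.6

70.6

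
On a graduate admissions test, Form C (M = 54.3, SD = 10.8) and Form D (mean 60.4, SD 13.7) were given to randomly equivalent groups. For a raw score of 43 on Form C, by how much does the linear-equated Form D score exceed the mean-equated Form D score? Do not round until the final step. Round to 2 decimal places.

-3.03

Mean-equated: 43 + (60.4 − 54.3) = 49.10
Linear-equated: (13.7/10.8)(43 − 54.3) + 60.4 = 46.066
Difference = 46.066 − 49.10 = -3.03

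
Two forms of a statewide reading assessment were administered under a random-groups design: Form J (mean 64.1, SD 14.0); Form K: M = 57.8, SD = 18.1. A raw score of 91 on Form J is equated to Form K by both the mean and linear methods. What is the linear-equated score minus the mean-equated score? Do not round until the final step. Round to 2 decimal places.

7.88

Mean-equated: 91 + (57.8 − 64.1) = 84.70
Linear-equated: (18.1/14.0)(91 − 64.1) + 57.8 = 92.578
Difference = 92.578 − 84.70 = 7.88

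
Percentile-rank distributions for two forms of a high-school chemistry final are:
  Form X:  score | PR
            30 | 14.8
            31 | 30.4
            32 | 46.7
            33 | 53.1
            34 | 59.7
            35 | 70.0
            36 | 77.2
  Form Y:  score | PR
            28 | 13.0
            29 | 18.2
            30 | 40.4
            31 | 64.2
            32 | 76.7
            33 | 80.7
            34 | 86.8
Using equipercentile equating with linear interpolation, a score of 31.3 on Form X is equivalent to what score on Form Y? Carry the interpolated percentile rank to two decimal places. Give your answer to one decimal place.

29.8

PR of 31.3 on Form X: 30.4 + (31.3 − 31)/(32 − 31) × (46.7 − 30.4) = 35.29
On Form Y, PR 35.29 falls between score 29 (PR 18.2) and 30 (PR 40.4).
Interpolate: 29 + (35.29 − 18.2)/(40.4 − 18.2) × (30 − 29) = 29.8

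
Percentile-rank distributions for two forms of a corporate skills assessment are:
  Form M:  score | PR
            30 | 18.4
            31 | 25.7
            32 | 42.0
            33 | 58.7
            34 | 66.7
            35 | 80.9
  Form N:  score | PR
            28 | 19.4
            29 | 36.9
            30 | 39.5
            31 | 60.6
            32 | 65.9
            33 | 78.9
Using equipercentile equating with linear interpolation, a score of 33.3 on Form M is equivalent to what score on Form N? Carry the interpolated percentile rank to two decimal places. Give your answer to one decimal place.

31.1

PR of 33.3 on Form M: 58.7 + (33.3 − 33)/(34 − 33) × (66.7 − 58.7) = 61.10
On Form N, PR 61.10 falls between score 31 (PR 60.6) and 32 (PR 65.9).
Interpolate: 31 + (61.10 − 60.6)/(65.9 − 60.6) × (32 − 31) = 31.1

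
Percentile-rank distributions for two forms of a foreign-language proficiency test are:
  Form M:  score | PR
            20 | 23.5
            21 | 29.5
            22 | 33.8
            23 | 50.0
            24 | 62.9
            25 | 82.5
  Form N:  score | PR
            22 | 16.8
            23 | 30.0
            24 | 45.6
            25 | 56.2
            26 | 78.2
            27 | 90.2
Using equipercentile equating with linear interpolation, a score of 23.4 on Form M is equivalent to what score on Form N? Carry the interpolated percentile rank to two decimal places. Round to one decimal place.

PR of 23.4 on Form M: 50.0 + (23.4 − 23)/(24 − 23) × (62.9 − 50.0) = 55.16
On Form N, PR 55.16 falls between score 24 (PR 45.6) and 25 (PR 56.2).
Interpolate: 24 + (55.16 − 45.6)/(56.2 − 45.6) × (25 − 24) = 24.9

24.9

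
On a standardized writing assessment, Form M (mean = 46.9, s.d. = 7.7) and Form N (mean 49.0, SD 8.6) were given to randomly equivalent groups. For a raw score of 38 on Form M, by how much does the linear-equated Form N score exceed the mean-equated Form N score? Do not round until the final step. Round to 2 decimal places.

-1.04

Mean-equated: 38 + (49.0 − 46.9) = 40.10
Linear-equated: (8.6/7.7)(38 − 46.9) + 49.0 = 39.060
Difference = 39.060 − 40.10 = -1.04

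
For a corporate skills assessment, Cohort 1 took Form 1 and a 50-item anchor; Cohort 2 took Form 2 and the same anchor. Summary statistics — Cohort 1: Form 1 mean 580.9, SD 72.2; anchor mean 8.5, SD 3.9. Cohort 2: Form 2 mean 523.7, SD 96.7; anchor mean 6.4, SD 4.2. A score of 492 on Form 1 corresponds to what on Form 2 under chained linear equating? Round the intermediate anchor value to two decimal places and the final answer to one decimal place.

Form 1 → anchor (Cohort 1): v = (3.9/72.2)(492 − 580.9) + 8.5 = 3.70
anchor → Form 2 (Cohort 2): y = (96.7/4.2)(3.70 − 6.4) + 523.7 = 461.5

461.5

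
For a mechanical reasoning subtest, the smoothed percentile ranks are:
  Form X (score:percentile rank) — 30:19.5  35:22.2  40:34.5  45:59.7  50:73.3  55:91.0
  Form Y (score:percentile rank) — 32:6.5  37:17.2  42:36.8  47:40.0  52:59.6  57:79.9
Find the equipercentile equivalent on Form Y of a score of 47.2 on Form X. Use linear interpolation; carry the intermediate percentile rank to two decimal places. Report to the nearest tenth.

PR of 47.2 on Form X: 59.7 + (47.2 − 45)/(50 − 45) × (73.3 − 59.7) = 65.68
On Form Y, PR 65.68 falls between score 52 (PR 59.6) and 57 (PR 79.9).
Interpolate: 52 + (65.68 − 59.6)/(79.9 − 59.6) × (57 − 52) = 53.5

53.5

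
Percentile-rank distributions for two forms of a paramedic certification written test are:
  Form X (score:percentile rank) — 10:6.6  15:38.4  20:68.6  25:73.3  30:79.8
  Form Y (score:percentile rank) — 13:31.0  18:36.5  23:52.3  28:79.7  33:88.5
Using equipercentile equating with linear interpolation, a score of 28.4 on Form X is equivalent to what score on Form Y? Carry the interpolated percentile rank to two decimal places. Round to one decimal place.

PR of 28.4 on Form X: 73.3 + (28.4 − 25)/(30 − 25) × (79.8 − 73.3) = 77.72
On Form Y, PR 77.72 falls between score 23 (PR 52.3) and 28 (PR 79.7).
Interpolate: 23 + (77.72 − 52.3)/(79.7 − 52.3) × (28 − 23) = 27.6

27.6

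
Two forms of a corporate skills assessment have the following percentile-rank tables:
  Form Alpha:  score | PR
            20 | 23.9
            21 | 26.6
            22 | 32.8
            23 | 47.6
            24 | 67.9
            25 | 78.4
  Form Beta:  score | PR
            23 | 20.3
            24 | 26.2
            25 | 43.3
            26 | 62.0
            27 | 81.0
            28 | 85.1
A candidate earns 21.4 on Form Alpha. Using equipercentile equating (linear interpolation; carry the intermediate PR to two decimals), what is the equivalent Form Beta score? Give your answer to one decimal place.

24.2

PR of 21.4 on Form Alpha: 26.6 + (21.4 − 21)/(22 − 21) × (32.8 − 26.6) = 29.08
On Form Beta, PR 29.08 falls between score 24 (PR 26.2) and 25 (PR 43.3).
Interpolate: 24 + (29.08 − 26.2)/(43.3 − 26.2) × (25 − 24) = 24.2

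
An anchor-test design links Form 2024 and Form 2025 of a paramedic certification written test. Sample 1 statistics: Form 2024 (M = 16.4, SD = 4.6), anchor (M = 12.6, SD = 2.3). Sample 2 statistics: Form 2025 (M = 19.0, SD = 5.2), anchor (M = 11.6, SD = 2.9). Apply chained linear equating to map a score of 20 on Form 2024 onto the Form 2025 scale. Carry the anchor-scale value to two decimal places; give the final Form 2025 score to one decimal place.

24.0

Form 2024 → anchor (Sample 1): v = (2.3/4.6)(20 − 16.4) + 12.6 = 14.40
anchor → Form 2025 (Sample 2): y = (5.2/2.9)(14.40 − 11.6) + 19.0 = 24.0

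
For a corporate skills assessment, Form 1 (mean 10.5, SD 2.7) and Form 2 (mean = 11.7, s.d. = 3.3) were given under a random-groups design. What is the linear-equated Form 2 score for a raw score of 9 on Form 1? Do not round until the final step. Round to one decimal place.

Linear equating: y = (SD_Y/SD_X)(x − M_X) + M_Y
y = (3.3/2.7)(9 − 10.5) + 11.7
y = 1.222222 × -1.5 + 11.7 = -1.8333 + 11.7 = 9.9

9.9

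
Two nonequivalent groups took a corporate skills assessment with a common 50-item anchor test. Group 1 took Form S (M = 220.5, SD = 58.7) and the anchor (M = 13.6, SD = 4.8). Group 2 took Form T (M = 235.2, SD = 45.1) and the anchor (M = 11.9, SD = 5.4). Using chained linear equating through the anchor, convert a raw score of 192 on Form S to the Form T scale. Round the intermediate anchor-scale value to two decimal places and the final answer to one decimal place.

Form S → anchor (Group 1): v = (4.8/58.7)(192 − 220.5) + 13.6 = 11.27
anchor → Form T (Group 2): y = (45.1/5.4)(11.27 − 11.9) + 235.2 = 229.9

229.9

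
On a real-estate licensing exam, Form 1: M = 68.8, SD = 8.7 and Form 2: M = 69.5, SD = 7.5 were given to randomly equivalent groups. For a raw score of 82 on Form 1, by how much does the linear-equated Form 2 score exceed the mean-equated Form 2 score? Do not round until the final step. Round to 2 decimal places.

Mean-equated: 82 + (69.5 − 68.8) = 82.70
Linear-equated: (7.5/8.7)(82 − 68.8) + 69.5 = 80.879
Difference = 80.879 − 82.70 = -1.82

-1.82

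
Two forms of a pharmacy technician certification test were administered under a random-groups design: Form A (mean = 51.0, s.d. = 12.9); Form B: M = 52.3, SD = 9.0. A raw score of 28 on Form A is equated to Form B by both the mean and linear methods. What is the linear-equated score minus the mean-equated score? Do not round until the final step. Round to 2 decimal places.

Mean-equated: 28 + (52.3 − 51.0) = 29.30
Linear-equated: (9.0/12.9)(28 − 51.0) + 52.3 = 36.253
Difference = 36.253 − 29.30 = 6.95

6.95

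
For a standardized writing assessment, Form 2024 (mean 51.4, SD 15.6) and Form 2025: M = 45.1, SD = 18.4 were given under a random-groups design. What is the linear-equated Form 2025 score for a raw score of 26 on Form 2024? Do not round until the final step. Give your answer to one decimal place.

Linear equating: y = (SD_Y/SD_X)(x − M_X) + M_Y
y = (18.4/15.6)(26 − 51.4) + 45.1
y = 1.179487 × -25.4 + 45.1 = -29.9590 + 45.1 = 15.1

15.1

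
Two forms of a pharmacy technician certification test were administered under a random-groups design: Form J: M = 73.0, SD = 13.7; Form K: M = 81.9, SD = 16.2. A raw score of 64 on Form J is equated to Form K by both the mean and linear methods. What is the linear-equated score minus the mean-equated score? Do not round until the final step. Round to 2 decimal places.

-1.64

Mean-equated: 64 + (81.9 − 73.0) = 72.90
Linear-equated: (16.2/13.7)(64 − 73.0) + 81.9 = 71.258
Difference = 71.258 − 72.90 = -1.64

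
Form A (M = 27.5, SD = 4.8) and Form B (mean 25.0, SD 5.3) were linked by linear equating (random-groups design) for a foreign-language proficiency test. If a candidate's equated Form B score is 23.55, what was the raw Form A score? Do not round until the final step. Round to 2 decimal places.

Invert y = (SD_Y/SD_X)(x − M_X) + M_Y:
x = (SD_X/SD_Y)(y − M_Y) + M_X = (4.8/5.3)(23.55 − 25.0) + 27.5
x = 0.905660 × -1.450 + 27.5 = 26.19

26.19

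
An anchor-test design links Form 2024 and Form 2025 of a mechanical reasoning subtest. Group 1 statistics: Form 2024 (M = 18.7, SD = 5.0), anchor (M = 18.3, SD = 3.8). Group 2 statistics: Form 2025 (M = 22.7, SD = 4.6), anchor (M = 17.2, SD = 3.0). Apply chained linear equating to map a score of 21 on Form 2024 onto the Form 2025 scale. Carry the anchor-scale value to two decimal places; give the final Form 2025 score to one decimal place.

Form 2024 → anchor (Group 1): v = (3.8/5.0)(21 − 18.7) + 18.3 = 20.05
anchor → Form 2025 (Group 2): y = (4.6/3.0)(20.05 − 17.2) + 22.7 = 27.1

27.1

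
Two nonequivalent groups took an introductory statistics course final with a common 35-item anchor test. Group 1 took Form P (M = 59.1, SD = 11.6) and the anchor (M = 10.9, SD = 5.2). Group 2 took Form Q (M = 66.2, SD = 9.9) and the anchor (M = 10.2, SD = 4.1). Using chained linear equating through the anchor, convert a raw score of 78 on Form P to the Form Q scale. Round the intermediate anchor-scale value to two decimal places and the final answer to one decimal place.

Form P → anchor (Group 1): v = (5.2/11.6)(78 − 59.1) + 10.9 = 19.37
anchor → Form Q (Group 2): y = (9.9/4.1)(19.37 − 10.2) + 66.2 = 88.3

88.3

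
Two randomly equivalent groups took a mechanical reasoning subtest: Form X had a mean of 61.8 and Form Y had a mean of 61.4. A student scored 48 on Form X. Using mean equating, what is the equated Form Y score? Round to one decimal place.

47.6

Mean equating: y = x + (M_Y − M_X) = 48 + (61.4 − 61.8) = 47.6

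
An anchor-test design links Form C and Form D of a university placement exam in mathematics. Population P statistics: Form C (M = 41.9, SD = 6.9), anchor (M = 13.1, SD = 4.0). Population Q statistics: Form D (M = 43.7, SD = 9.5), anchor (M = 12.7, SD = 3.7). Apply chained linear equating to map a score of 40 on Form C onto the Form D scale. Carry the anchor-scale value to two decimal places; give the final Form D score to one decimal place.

41.9

Form C → anchor (Population P): v = (4.0/6.9)(40 − 41.9) + 13.1 = 12.00
anchor → Form D (Population Q): y = (9.5/3.7)(12.00 − 12.7) + 43.7 = 41.9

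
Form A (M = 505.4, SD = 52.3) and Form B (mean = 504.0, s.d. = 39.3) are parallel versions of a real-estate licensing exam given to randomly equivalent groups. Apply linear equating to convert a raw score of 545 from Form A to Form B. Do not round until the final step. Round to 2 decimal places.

533.76

Linear equating: y = (SD_Y/SD_X)(x − M_X) + M_Y
y = (39.3/52.3)(545 − 505.4) + 504.0
y = 0.751434 × 39.6 + 504.0 = 29.7568 + 504.0 = 533.76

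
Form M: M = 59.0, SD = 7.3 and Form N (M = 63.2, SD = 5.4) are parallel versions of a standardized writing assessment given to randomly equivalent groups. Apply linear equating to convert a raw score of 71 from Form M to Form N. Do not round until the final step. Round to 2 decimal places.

Linear equating: y = (SD_Y/SD_X)(x − M_X) + M_Y
y = (5.4/7.3)(71 − 59.0) + 63.2
y = 0.739726 × 12.0 + 63.2 = 8.8767 + 63.2 = 72.08

72.08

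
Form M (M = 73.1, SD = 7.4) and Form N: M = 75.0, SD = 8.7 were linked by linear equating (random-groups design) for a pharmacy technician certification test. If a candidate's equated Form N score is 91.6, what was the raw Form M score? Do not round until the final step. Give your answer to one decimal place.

Invert y = (SD_Y/SD_X)(x − M_X) + M_Y:
x = (SD_X/SD_Y)(y − M_Y) + M_X = (7.4/8.7)(91.6 − 75.0) + 73.1
x = 0.850575 × 16.600 + 73.1 = 87.2

87.2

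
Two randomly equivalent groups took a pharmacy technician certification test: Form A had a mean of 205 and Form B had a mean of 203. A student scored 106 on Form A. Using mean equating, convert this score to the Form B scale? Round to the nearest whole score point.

104

Mean equating: y = x + (M_Y − M_X) = 106 + (203 − 205) = 104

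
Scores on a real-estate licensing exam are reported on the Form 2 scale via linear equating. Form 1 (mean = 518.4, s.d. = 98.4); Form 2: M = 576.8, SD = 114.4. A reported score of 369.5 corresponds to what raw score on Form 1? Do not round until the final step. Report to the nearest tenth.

340.1

Invert y = (SD_Y/SD_X)(x − M_X) + M_Y:
x = (SD_X/SD_Y)(y − M_Y) + M_X = (98.4/114.4)(369.5 − 576.8) + 518.4
x = 0.860140 × -207.300 + 518.4 = 340.1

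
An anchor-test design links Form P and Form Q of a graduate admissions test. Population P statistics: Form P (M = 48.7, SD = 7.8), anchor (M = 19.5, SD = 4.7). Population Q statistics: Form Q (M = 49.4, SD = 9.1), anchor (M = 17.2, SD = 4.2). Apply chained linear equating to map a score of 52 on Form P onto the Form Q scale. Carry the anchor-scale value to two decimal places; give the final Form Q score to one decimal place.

Form P → anchor (Population P): v = (4.7/7.8)(52 − 48.7) + 19.5 = 21.49
anchor → Form Q (Population Q): y = (9.1/4.2)(21.49 − 17.2) + 49.4 = 58.7

58.7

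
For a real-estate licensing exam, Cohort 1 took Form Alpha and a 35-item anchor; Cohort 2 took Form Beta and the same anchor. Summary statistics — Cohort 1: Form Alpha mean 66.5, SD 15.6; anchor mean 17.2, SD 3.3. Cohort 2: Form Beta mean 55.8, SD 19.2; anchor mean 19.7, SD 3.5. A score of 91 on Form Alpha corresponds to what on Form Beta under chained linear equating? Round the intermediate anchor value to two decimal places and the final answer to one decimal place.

Form Alpha → anchor (Cohort 1): v = (3.3/15.6)(91 − 66.5) + 17.2 = 22.38
anchor → Form Beta (Cohort 2): y = (19.2/3.5)(22.38 − 19.7) + 55.8 = 70.5

70.5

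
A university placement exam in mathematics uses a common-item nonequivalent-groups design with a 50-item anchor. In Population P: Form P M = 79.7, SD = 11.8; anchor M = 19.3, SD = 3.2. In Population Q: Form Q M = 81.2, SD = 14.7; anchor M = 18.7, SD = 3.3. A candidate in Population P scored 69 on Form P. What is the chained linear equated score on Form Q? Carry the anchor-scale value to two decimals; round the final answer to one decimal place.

71.0

Form P → anchor (Population P): v = (3.2/11.8)(69 − 79.7) + 19.3 = 16.40
anchor → Form Q (Population Q): y = (14.7/3.3)(16.40 − 18.7) + 81.2 = 71.0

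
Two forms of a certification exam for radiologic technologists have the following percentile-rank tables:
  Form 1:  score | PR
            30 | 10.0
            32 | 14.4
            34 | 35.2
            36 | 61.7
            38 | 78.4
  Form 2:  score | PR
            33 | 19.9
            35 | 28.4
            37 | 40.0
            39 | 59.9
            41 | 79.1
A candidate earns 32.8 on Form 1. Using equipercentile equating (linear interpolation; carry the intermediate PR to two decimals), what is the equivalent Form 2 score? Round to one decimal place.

PR of 32.8 on Form 1: 14.4 + (32.8 − 32)/(34 − 32) × (35.2 − 14.4) = 22.72
On Form 2, PR 22.72 falls between score 33 (PR 19.9) and 35 (PR 28.4).
Interpolate: 33 + (22.72 − 19.9)/(28.4 − 19.9) × (35 − 33) = 33.7

33.7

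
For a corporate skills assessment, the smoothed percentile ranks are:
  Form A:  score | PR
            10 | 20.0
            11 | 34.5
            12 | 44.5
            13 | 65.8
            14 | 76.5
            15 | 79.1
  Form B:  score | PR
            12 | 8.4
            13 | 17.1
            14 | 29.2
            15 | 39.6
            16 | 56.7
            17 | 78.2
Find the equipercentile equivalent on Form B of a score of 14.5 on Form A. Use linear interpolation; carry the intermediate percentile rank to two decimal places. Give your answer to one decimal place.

PR of 14.5 on Form A: 76.5 + (14.5 − 14)/(15 − 14) × (79.1 − 76.5) = 77.80
On Form B, PR 77.80 falls between score 16 (PR 56.7) and 17 (PR 78.2).
Interpolate: 16 + (77.80 − 56.7)/(78.2 − 56.7) × (17 − 16) = 17.0

17.0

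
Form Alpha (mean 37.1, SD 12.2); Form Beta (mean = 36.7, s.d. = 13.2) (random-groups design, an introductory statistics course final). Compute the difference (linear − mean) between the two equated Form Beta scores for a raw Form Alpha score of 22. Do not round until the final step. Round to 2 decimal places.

Mean-equated: 22 + (36.7 − 37.1) = 21.60
Linear-equated: (13.2/12.2)(22 − 37.1) + 36.7 = 20.362
Difference = 20.362 − 21.60 = -1.24

-1.24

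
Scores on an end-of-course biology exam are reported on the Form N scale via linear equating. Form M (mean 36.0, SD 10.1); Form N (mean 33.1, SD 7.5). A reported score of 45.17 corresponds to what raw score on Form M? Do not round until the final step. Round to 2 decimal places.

52.25

Invert y = (SD_Y/SD_X)(x − M_X) + M_Y:
x = (SD_X/SD_Y)(y − M_Y) + M_X = (10.1/7.5)(45.17 − 33.1) + 36.0
x = 1.346667 × 12.070 + 36.0 = 52.25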